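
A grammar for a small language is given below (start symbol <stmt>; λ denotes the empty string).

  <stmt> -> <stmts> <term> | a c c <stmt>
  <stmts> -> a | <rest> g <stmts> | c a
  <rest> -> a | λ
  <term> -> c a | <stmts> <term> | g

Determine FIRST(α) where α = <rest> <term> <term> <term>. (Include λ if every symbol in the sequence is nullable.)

{ a, c, g }

Add FIRST(<rest>)\{λ} = { a }; <rest> is nullable, continue.
Add FIRST(<term>) = { a, c, g }; <term> is not nullable, stop.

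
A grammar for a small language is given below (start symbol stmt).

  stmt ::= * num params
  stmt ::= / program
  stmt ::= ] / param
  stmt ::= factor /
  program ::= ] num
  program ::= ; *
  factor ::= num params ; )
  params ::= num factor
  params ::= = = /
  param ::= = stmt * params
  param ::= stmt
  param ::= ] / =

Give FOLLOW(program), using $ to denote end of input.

In stmt ::= / program: program is at the end, add FOLLOW(stmt) = { $, * }.
Union: FOLLOW(program) = { $, * }.

{ $, * }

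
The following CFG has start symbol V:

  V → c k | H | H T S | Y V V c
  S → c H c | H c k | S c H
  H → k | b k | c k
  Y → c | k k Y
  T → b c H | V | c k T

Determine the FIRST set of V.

V → c k contributes {c}.
From V → H: add FIRST(H) = { b, c, k }.
From V → H T S: add FIRST(H) = { b, c, k }.
From V → Y V V c: add FIRST(Y) = { c, k }.
Union: FIRST(V) = { b, c, k }.

{ b, c, k }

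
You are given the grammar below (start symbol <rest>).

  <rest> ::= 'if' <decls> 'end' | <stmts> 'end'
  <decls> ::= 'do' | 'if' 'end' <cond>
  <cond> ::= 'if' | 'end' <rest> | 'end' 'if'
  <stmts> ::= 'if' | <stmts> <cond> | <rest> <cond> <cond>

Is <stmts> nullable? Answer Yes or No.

No nonterminal in this grammar is nullable.
No production of <stmts> has an RHS whose symbols are all nullable, so <stmts> is not nullable.

No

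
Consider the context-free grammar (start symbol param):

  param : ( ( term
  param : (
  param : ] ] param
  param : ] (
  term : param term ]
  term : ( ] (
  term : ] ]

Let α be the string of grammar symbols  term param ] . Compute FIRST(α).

Add FIRST(term) = { (, ] }; term is not nullable, stop.

{ (, ] }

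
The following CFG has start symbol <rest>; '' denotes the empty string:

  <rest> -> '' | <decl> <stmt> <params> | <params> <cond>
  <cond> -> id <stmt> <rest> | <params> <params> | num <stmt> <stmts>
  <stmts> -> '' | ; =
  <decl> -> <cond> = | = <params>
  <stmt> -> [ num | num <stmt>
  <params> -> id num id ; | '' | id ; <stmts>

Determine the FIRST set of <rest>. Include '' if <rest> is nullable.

{ =, id, num, '' }

<rest> -> '' contributes ''.
From <rest> -> <decl> <stmt> <params>: add FIRST(<decl>) = { =, id, num }.
From <rest> -> <params> <cond>: <params>, <cond> nullable, take FIRST(<params>) ∪ FIRST(<cond>) = { id, num }; also '' since the whole RHS is nullable.
Union: FIRST(<rest>) = { =, id, num, '' }.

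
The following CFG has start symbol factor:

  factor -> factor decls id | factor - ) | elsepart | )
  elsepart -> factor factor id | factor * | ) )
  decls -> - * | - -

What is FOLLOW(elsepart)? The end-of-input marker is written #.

{ #, ), *, -, id }

In factor -> elsepart: elsepart is at the end, add FOLLOW(factor) = { #, ), *, -, id }.
Union: FOLLOW(elsepart) = { #, ), *, -, id }.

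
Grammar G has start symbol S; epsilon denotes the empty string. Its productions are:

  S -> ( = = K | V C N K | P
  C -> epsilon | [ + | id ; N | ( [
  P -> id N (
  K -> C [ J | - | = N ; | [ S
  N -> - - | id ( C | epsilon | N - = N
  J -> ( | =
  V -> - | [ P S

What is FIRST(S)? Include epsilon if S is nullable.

S -> ( = = K contributes {(}.
From S -> V C N K: add FIRST(V) = { -, [ }.
From S -> P: add FIRST(P) = { id }.
Union: FIRST(S) = { (, -, [, id }.

{ (, -, [, id }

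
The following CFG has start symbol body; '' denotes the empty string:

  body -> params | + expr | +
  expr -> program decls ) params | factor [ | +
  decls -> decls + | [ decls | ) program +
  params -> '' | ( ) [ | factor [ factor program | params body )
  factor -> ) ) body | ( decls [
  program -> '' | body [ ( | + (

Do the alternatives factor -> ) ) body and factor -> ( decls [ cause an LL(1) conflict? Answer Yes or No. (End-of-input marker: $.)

No

FIRST() ) body) = { ) } and FIRST(( decls [) = { ( }.
The FIRST sets are disjoint and neither alternative is nullable — no conflict.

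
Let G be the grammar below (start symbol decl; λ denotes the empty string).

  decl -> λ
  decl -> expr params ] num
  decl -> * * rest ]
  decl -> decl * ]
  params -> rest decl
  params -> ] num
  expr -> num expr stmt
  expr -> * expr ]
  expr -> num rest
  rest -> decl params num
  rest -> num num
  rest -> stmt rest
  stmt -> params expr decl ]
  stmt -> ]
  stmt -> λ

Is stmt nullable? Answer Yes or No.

Yes

stmt has an λ-production, so stmt ⇒ λ.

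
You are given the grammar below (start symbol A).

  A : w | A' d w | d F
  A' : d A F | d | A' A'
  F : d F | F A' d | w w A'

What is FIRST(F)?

{ d, w }

F : d F contributes {d}.
From F : F A' d: add FIRST(F) = { d, w }.
F : w w A' contributes {w}.
Union: FIRST(F) = { d, w }.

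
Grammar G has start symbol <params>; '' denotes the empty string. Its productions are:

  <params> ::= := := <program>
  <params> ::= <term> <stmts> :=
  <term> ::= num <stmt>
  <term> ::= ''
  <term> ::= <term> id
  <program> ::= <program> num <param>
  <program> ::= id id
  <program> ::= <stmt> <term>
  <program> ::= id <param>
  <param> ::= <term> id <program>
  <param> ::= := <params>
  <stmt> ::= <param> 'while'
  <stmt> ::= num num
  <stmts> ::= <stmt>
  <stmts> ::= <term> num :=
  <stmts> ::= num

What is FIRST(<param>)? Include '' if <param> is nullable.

From <param> ::= <term> id <program>: <term> nullable, take FIRST(<term>) ∪ {id} = { id, num }.
<param> ::= := <params> contributes {:=}.
Union: FIRST(<param>) = { :=, id, num }.

{ :=, id, num }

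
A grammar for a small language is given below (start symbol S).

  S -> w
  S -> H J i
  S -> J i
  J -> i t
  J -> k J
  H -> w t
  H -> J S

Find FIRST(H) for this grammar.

{ i, k, w }

H -> w t contributes {w}.
From H -> J S: add FIRST(J) = { i, k }.
Union: FIRST(H) = { i, k, w }.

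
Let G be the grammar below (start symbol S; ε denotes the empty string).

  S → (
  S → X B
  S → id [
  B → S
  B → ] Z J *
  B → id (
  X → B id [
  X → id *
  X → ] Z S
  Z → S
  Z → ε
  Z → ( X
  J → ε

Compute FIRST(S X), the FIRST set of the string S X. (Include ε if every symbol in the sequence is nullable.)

{ (, ], id }

Add FIRST(S) = { (, ], id }; S is not nullable, stop.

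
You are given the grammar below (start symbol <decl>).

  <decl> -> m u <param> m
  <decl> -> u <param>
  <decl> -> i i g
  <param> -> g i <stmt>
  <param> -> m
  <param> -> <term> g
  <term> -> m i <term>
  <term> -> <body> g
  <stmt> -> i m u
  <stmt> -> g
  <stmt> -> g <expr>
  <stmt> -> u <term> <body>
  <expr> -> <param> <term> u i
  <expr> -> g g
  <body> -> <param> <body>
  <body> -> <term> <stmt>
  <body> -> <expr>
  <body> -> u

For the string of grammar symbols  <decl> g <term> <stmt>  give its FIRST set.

{ i, m, u }

Add FIRST(<decl>) = { i, m, u }; <decl> is not nullable, stop.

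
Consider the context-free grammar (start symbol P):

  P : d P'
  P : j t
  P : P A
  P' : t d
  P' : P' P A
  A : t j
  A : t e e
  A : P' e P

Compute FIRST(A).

{ t }

A : t j contributes {t}.
A : t e e contributes {t}.
From A : P' e P: add FIRST(P') = { t }.
Union: FIRST(A) = { t }.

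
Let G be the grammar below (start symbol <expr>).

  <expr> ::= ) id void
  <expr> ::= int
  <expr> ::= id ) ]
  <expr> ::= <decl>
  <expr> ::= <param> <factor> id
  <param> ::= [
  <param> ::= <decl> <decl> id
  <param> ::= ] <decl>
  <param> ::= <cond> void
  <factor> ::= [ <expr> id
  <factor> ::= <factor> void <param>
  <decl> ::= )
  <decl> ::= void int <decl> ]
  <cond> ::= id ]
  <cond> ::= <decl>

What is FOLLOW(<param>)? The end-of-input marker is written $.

In <expr> ::= <param> <factor> id: add FIRST(<factor> id) = { [ }.
In <factor> ::= <factor> void <param>: <param> is at the end, add FOLLOW(<factor>) = { id, void }.
Union: FOLLOW(<param>) = { [, id, void }.

{ [, id, void }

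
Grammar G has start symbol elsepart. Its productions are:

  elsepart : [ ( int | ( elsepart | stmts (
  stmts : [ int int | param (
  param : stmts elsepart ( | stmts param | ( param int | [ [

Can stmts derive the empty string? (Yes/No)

No

No nonterminal in this grammar is nullable.
No production of stmts has an RHS whose symbols are all nullable, so stmts is not nullable.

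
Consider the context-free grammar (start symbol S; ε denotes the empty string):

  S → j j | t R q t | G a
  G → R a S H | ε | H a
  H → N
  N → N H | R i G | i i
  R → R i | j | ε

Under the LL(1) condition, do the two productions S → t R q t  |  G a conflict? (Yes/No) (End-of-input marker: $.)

FIRST(t R q t) = { t } and FIRST(G a) = { a, i, j }.
The FIRST sets are disjoint and neither alternative is nullable — no conflict.

No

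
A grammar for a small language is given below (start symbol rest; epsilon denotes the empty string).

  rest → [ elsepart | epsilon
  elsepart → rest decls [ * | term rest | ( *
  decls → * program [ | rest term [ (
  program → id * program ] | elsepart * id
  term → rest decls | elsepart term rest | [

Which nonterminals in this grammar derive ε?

{ rest }

Directly nullable (have an epsilon-production): rest.
No other nonterminal has a production whose RHS symbols are all nullable.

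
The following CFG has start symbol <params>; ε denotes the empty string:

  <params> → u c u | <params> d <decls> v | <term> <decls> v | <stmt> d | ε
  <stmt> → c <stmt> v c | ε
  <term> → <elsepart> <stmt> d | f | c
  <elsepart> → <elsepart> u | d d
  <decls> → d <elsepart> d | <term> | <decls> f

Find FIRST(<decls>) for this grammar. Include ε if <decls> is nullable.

<decls> → d <elsepart> d contributes {d}.
From <decls> → <term>: add FIRST(<term>) = { c, d, f }.
From <decls> → <decls> f: add FIRST(<decls>) = { c, d, f }.
Union: FIRST(<decls>) = { c, d, f }.

{ c, d, f }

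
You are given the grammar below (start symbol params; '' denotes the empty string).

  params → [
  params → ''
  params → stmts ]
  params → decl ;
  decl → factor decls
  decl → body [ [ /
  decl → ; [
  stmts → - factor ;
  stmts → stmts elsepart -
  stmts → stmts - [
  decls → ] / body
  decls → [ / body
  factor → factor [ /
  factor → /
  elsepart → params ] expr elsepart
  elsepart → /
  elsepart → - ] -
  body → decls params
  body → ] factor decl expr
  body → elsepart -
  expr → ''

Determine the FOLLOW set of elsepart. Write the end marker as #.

{ - }

In stmts → stmts elsepart -: add FIRST(-) = { - }.
In elsepart → params ] expr elsepart: elsepart is at the end, add FOLLOW(elsepart) = { - }.
In body → elsepart -: add FIRST(-) = { - }.
Union: FOLLOW(elsepart) = { - }.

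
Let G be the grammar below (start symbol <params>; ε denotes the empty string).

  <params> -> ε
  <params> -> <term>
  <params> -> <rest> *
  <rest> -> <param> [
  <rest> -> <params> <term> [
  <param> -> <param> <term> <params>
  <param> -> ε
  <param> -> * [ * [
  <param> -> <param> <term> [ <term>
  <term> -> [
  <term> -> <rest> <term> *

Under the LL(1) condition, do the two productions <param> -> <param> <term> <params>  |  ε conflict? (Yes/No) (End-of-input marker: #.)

FIRST(<param> <term> <params>) = { *, [ } and FIRST(ε) = { ε }.
The second alternative is nullable and FOLLOW(<param>) = { *, [ } shares * with FIRST of the first — conflict.

Yes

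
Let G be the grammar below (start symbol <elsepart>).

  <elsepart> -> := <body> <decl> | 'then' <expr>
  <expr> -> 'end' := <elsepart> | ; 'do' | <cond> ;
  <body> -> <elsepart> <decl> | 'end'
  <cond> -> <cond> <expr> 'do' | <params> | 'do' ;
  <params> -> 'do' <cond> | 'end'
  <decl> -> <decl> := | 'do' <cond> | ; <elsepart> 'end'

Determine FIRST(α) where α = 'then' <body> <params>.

'then' is a terminal; add {'then'} and stop.

{ 'then' }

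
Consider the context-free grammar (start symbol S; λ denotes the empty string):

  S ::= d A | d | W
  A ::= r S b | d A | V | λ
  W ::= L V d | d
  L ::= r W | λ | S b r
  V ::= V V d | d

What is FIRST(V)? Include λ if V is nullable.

{ d }

From V ::= V V d: add FIRST(V) = { d }.
V ::= d contributes {d}.
Union: FIRST(V) = { d }.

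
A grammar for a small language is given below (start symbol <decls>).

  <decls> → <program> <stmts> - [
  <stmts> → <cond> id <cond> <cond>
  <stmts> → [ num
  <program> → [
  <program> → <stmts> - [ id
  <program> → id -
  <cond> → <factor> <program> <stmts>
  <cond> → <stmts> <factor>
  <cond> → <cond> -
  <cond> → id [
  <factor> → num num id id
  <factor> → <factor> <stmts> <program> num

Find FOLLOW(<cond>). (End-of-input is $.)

{ -, [, id, num }

In <stmts> → <cond> id <cond> <cond>: add FIRST(id <cond> <cond>) = { id }.
In <stmts> → <cond> id <cond> <cond>: add FIRST(<cond>) = { [, id, num }.
In <stmts> → <cond> id <cond> <cond>: <cond> is at the end, add FOLLOW(<stmts>) = { -, [, id, num }.
In <cond> → <cond> -: add FIRST(-) = { - }.
Union: FOLLOW(<cond>) = { -, [, id, num }.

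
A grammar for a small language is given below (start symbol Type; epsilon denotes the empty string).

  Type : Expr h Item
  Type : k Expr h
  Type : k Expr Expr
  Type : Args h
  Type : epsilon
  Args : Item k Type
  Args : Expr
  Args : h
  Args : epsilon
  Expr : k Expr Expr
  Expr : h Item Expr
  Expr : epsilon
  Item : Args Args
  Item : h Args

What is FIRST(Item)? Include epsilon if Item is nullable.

{ h, k, epsilon }

From Item : Args Args: Args, Args nullable, take FIRST(Args) ∪ FIRST(Args) = { h, k }; also epsilon since the whole RHS is nullable.
Item : h Args contributes {h}.
Union: FIRST(Item) = { h, k, epsilon }.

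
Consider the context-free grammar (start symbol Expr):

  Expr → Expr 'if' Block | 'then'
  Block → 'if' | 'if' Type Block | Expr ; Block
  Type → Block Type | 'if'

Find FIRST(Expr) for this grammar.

From Expr → Expr 'if' Block: add FIRST(Expr) = { 'then' }.
Expr → 'then' contributes {'then'}.
Union: FIRST(Expr) = { 'then' }.

{ 'then' }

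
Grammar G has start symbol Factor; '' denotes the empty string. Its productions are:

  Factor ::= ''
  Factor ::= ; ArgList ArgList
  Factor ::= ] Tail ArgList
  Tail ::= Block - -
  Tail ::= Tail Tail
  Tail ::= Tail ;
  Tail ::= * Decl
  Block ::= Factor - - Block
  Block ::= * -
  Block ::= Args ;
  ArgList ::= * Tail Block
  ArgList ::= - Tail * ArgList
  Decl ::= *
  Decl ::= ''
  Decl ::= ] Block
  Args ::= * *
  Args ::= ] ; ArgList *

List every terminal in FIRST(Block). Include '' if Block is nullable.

From Block ::= Factor - - Block: Factor nullable, take FIRST(Factor) ∪ {-} = { -, ;, ] }.
Block ::= * - contributes {*}.
From Block ::= Args ;: add FIRST(Args) = { *, ] }.
Union: FIRST(Block) = { *, -, ;, ] }.

{ *, -, ;, ] }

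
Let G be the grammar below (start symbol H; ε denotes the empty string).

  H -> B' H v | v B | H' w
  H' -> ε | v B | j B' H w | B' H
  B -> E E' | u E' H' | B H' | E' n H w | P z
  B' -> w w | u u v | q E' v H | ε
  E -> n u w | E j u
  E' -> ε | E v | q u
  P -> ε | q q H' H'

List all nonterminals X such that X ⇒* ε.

{ B', E', H', P }

Directly nullable (have an ε-production): H', B', E', P.
No other nonterminal has a production whose RHS symbols are all nullable.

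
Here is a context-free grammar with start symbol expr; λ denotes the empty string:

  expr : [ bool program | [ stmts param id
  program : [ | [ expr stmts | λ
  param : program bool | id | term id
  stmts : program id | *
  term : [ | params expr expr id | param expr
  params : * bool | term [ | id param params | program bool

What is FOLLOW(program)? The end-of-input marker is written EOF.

In expr : [ bool program: program is at the end, add FOLLOW(expr) = { EOF, *, [, id }.
In param : program bool: add FIRST(bool) = { bool }.
In stmts : program id: add FIRST(id) = { id }.
In params : program bool: add FIRST(bool) = { bool }.
Union: FOLLOW(program) = { EOF, *, [, bool, id }.

{ EOF, *, [, bool, id }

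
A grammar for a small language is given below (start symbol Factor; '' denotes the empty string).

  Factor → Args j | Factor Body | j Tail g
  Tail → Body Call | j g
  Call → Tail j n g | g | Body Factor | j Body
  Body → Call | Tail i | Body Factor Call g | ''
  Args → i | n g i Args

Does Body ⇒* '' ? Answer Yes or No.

Yes

Body has an ''-production, so Body ⇒ ''.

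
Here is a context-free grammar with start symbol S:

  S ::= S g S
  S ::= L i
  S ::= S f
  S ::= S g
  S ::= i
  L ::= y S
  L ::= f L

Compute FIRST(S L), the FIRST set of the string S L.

Add FIRST(S) = { f, i, y }; S is not nullable, stop.

{ f, i, y }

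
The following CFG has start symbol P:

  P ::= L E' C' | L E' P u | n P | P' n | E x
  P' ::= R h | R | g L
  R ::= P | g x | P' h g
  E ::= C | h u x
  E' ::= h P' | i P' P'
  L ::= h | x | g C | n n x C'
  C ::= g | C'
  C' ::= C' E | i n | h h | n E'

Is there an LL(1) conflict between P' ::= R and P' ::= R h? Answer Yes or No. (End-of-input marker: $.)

Yes

FIRST(R) = { g, h, i, n, x } and FIRST(R h) = { g, h, i, n, x }.
Both contain g, so the two alternatives are not disjoint — LL(1) conflict.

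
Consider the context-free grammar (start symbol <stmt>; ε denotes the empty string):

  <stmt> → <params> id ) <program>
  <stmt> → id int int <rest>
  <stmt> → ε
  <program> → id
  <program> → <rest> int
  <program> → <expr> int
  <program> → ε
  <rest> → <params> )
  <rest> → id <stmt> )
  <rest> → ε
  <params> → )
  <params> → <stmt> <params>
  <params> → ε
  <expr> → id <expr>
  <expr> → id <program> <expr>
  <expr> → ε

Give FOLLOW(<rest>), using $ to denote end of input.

In <stmt> → id int int <rest>: <rest> is at the end, add FOLLOW(<stmt>) = { $, ), id }.
In <program> → <rest> int: add FIRST(int) = { int }.
Union: FOLLOW(<rest>) = { $, ), id, int }.

{ $, ), id, int }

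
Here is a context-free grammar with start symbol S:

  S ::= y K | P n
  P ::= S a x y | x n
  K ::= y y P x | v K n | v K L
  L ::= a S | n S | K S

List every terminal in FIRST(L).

{ a, n, v, y }

L ::= a S contributes {a}.
L ::= n S contributes {n}.
From L ::= K S: add FIRST(K) = { v, y }.
Union: FIRST(L) = { a, n, v, y }.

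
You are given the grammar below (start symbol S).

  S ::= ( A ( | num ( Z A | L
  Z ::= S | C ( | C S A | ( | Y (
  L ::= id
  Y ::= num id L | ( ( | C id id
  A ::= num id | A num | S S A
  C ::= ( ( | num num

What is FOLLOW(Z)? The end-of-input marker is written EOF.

In S ::= num ( Z A: add FIRST(A) = { (, id, num }.
Union: FOLLOW(Z) = { (, id, num }.

{ (, id, num }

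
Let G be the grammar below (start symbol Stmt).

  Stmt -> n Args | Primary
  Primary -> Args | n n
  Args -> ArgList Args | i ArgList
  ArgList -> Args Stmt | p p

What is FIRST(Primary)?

{ i, n, p }

From Primary -> Args: add FIRST(Args) = { i, p }.
Primary -> n n contributes {n}.
Union: FIRST(Primary) = { i, n, p }.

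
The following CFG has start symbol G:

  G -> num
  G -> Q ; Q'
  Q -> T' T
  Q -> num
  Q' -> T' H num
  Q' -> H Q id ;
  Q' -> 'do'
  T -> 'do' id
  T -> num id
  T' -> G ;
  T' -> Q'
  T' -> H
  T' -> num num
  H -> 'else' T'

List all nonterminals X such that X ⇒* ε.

No nonterminal has an empty production or an RHS whose symbols are all nullable.

{ } (none)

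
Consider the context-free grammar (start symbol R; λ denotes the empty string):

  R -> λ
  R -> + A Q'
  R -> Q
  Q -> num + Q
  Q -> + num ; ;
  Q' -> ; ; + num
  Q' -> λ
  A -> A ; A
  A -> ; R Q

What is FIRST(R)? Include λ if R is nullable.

{ +, num, λ }

R -> λ contributes λ.
R -> + A Q' contributes {+}.
From R -> Q: add FIRST(Q) = { +, num }.
Union: FIRST(R) = { +, num, λ }.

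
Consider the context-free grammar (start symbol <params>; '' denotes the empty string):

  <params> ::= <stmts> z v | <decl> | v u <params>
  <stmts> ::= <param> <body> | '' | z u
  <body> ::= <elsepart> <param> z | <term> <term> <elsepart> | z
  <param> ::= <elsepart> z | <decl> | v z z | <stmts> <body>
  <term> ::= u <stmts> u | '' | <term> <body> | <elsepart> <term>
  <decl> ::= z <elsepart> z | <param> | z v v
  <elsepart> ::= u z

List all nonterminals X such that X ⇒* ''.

{ <stmts>, <term> }

Directly nullable (have an ''-production): <stmts>, <term>.
No other nonterminal has a production whose RHS symbols are all nullable.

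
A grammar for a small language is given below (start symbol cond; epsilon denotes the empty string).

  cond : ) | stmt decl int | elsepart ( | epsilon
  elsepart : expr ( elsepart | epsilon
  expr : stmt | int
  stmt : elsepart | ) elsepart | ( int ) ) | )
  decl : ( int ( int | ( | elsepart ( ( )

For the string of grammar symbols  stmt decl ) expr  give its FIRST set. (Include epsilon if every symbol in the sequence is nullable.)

Add FIRST(stmt)\{epsilon} = { (, ), int }; stmt is nullable, continue.
Add FIRST(decl) = { (, ), int }; decl is not nullable, stop.

{ (, ), int }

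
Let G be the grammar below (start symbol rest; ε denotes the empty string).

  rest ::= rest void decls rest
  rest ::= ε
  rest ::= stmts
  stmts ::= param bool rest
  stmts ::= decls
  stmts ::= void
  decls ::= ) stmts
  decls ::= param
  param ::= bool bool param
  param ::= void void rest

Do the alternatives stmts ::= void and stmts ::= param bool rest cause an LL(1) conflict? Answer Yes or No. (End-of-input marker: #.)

Yes

FIRST(void) = { void } and FIRST(param bool rest) = { bool, void }.
Both contain void, so the two alternatives are not disjoint — LL(1) conflict.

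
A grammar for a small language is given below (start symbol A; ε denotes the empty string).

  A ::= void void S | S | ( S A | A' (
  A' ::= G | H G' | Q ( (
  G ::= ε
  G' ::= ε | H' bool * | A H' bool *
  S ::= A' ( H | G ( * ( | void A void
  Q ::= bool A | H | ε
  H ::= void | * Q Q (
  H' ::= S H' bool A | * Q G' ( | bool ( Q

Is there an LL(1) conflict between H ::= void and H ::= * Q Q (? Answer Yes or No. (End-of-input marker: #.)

FIRST(void) = { void } and FIRST(* Q Q () = { * }.
The FIRST sets are disjoint and neither alternative is nullable — no conflict.

No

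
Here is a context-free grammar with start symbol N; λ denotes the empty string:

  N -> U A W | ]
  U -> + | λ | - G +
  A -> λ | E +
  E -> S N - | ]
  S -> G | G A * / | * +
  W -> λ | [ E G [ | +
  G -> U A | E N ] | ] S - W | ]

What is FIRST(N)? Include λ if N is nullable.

{ *, +, -, [, ], λ }

From N -> U A W: U, A, W nullable, take FIRST(U) ∪ FIRST(A) ∪ FIRST(W) = { *, +, -, [, ] }; also λ since the whole RHS is nullable.
N -> ] contributes {]}.
Union: FIRST(N) = { *, +, -, [, ], λ }.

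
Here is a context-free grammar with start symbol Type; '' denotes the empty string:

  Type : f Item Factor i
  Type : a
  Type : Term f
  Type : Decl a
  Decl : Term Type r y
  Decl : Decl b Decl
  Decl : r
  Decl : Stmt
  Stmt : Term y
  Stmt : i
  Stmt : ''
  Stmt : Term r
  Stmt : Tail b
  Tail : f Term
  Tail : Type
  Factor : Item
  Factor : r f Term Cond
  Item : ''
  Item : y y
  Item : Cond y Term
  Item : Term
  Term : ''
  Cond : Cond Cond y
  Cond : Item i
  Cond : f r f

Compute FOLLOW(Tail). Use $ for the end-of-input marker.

{ b }

In Stmt : Tail b: add FIRST(b) = { b }.
Union: FOLLOW(Tail) = { b }.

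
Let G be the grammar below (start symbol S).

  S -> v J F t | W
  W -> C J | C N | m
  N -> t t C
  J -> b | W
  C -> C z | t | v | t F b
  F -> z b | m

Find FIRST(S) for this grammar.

{ m, t, v }

S -> v J F t contributes {v}.
From S -> W: add FIRST(W) = { m, t, v }.
Union: FIRST(S) = { m, t, v }.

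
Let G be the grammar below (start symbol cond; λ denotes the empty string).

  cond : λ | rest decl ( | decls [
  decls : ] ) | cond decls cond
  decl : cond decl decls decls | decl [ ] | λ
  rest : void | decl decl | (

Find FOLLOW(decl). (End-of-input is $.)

{ (, [, ], void }

In cond : rest decl (: add FIRST(() = { ( }.
In decl : cond decl decls decls: add FIRST(decls decls) = { (, [, ], void }.
In decl : decl [ ]: add FIRST([ ]) = { [ }.
In rest : decl decl: add FIRST(decl)\{λ} = { (, [, ], void }.
  Since decl is nullable, also add FOLLOW(rest) = { (, [, ], void }.
In rest : decl decl: decl is at the end, add FOLLOW(rest) = { (, [, ], void }.
Union: FOLLOW(decl) = { (, [, ], void }.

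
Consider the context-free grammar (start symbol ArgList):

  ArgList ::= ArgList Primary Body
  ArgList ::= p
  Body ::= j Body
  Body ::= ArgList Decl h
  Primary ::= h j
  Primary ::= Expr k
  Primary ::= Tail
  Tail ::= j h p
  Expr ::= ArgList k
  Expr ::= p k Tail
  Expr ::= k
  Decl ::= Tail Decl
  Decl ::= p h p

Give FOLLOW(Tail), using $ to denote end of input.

{ j, k, p }

In Primary ::= Tail: Tail is at the end, add FOLLOW(Primary) = { j, p }.
In Expr ::= p k Tail: Tail is at the end, add FOLLOW(Expr) = { k }.
In Decl ::= Tail Decl: add FIRST(Decl) = { j, p }.
Union: FOLLOW(Tail) = { j, k, p }.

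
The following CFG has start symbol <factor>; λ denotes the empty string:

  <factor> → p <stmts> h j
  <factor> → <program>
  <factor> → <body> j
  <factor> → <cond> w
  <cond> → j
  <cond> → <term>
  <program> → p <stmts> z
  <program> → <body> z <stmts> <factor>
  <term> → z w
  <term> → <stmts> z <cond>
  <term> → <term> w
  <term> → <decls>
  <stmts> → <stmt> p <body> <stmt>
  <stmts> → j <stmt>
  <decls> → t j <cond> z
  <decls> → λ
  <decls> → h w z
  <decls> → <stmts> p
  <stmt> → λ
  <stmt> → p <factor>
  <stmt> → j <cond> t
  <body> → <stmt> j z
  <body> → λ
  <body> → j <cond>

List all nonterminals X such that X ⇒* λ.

Directly nullable (have an λ-production): <decls>, <stmt>, <body>.
<term> → <decls> with every symbol nullable, so <term> is nullable.
<cond> → <term> with every symbol nullable, so <cond> is nullable.
No other nonterminal has a production whose RHS symbols are all nullable.

{ <body>, <cond>, <decls>, <stmt>, <term> }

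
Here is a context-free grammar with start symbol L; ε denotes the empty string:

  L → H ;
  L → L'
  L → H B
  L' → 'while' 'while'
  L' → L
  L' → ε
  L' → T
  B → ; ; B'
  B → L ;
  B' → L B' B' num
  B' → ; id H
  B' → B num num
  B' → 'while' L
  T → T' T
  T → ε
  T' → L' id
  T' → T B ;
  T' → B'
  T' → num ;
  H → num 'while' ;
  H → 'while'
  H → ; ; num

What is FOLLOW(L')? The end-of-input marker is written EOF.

In L → L': L' is at the end, add FOLLOW(L) = { EOF, 'while', ;, id, num }.
In T' → L' id: add FIRST(id) = { id }.
Union: FOLLOW(L') = { EOF, 'while', ;, id, num }.

{ EOF, 'while', ;, id, num }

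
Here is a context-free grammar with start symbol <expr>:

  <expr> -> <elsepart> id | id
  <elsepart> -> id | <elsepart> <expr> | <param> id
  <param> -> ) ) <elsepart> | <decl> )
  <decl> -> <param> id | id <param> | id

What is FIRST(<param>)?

<param> -> ) ) <elsepart> contributes {)}.
From <param> -> <decl> ): add FIRST(<decl>) = { ), id }.
Union: FIRST(<param>) = { ), id }.

{ ), id }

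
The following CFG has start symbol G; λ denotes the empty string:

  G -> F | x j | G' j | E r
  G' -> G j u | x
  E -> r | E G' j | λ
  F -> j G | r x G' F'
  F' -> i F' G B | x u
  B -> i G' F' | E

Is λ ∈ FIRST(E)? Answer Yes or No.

E has an λ-production, so E ⇒ λ.

Yes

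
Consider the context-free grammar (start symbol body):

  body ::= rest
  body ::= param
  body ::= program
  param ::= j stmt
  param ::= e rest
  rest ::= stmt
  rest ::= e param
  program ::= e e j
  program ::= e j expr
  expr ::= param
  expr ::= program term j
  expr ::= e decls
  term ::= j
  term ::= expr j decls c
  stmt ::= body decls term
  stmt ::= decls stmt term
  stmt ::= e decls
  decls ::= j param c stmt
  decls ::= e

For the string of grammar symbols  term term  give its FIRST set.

{ e, j }

Add FIRST(term) = { e, j }; term is not nullable, stop.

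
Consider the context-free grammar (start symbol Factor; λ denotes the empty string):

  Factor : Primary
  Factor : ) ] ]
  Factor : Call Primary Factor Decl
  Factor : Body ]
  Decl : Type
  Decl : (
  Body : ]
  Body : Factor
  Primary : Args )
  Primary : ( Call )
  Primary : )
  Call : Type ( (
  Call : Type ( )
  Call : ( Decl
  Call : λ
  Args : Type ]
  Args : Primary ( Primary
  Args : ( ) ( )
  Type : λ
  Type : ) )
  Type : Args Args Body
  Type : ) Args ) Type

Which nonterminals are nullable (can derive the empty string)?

{ Call, Decl, Type }

Directly nullable (have an λ-production): Call, Type.
Decl : Type with every symbol nullable, so Decl is nullable.
No other nonterminal has a production whose RHS symbols are all nullable.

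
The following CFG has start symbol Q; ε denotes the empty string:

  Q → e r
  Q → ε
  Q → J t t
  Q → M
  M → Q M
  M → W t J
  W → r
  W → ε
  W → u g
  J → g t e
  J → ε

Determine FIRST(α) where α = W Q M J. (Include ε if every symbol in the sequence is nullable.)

{ e, g, r, t, u }

Add FIRST(W)\{ε} = { r, u }; W is nullable, continue.
Add FIRST(Q)\{ε} = { e, g, r, t, u }; Q is nullable, continue.
Add FIRST(M) = { e, g, r, t, u }; M is not nullable, stop.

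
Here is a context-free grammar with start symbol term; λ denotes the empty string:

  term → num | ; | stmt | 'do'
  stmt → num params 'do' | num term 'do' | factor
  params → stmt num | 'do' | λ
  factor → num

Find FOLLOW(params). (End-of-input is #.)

{ 'do' }

In stmt → num params 'do': add FIRST('do') = { 'do' }.
Union: FOLLOW(params) = { 'do' }.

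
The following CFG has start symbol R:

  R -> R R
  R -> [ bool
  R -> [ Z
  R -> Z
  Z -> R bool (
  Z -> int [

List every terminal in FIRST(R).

{ [, int }

From R -> R R: add FIRST(R) = { [, int }.
R -> [ bool contributes {[}.
R -> [ Z contributes {[}.
From R -> Z: add FIRST(Z) = { [, int }.
Union: FIRST(R) = { [, int }.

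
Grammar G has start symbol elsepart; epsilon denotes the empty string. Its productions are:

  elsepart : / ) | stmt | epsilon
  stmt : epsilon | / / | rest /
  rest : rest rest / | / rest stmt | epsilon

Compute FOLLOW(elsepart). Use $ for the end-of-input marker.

elsepart is the start symbol, so $ ∈ FOLLOW(elsepart).
Union: FOLLOW(elsepart) = { $ }.

{ $ }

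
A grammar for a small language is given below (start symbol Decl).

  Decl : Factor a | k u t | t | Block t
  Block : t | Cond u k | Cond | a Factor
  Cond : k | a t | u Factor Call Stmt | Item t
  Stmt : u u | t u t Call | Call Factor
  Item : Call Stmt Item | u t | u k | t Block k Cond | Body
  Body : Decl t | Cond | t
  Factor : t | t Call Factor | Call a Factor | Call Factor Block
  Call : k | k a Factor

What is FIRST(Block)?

{ a, k, t, u }

Block : t contributes {t}.
From Block : Cond u k: add FIRST(Cond) = { a, k, t, u }.
From Block : Cond: add FIRST(Cond) = { a, k, t, u }.
Block : a Factor contributes {a}.
Union: FIRST(Block) = { a, k, t, u }.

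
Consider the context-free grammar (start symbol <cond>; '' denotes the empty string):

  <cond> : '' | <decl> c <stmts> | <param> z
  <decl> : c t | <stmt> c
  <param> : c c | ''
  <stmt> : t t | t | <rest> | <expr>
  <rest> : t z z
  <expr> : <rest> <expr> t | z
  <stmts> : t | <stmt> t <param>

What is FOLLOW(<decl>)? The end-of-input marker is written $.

In <cond> : <decl> c <stmts>: add FIRST(c <stmts>) = { c }.
Union: FOLLOW(<decl>) = { c }.

{ c }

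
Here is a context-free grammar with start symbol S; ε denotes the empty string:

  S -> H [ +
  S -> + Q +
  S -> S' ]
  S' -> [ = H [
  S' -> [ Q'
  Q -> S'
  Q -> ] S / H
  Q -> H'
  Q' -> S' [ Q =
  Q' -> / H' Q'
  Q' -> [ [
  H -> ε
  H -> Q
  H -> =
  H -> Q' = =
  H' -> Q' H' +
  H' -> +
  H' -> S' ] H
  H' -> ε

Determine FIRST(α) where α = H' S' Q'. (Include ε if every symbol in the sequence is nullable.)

{ +, /, [ }

Add FIRST(H')\{ε} = { +, /, [ }; H' is nullable, continue.
Add FIRST(S') = { [ }; S' is not nullable, stop.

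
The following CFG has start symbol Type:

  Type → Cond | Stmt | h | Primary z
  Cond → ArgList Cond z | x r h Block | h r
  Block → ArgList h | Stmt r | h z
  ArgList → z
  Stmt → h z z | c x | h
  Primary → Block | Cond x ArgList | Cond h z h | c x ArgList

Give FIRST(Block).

{ c, h, z }

From Block → ArgList h: add FIRST(ArgList) = { z }.
From Block → Stmt r: add FIRST(Stmt) = { c, h }.
Block → h z contributes {h}.
Union: FIRST(Block) = { c, h, z }.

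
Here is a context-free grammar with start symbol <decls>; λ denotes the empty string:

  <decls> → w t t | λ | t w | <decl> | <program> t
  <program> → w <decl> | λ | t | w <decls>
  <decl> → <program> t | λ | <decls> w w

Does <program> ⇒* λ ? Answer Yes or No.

Yes

<program> has an λ-production, so <program> ⇒ λ.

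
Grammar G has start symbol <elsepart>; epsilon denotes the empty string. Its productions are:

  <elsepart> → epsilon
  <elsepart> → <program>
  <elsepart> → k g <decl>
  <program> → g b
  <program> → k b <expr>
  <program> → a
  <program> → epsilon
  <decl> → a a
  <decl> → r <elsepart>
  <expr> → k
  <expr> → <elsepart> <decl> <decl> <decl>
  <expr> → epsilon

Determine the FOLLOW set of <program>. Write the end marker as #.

In <elsepart> → <program>: <program> is at the end, add FOLLOW(<elsepart>) = { #, a, r }.
Union: FOLLOW(<program>) = { #, a, r }.

{ #, a, r }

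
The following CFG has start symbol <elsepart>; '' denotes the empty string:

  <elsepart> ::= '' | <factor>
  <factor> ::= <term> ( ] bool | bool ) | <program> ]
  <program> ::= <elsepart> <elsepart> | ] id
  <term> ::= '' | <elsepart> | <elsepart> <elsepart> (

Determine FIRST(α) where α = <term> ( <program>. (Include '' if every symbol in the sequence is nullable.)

{ (, ], bool }

Add FIRST(<term>)\{''} = { (, ], bool }; <term> is nullable, continue.
( is a terminal; add {(} and stop.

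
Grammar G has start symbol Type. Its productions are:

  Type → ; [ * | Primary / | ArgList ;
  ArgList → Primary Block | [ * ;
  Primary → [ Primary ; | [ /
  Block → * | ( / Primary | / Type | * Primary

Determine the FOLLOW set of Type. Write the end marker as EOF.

{ EOF, ; }

Type is the start symbol, so EOF ∈ FOLLOW(Type).
In Block → / Type: Type is at the end, add FOLLOW(Block) = { ; }.
Union: FOLLOW(Type) = { EOF, ; }.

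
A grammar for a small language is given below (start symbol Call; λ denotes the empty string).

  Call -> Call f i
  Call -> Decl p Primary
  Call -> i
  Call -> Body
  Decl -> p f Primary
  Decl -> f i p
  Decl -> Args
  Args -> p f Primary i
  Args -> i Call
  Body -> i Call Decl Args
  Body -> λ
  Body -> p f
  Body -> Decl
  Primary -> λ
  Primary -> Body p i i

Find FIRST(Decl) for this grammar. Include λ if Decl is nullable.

Decl -> p f Primary contributes {p}.
Decl -> f i p contributes {f}.
From Decl -> Args: add FIRST(Args) = { i, p }.
Union: FIRST(Decl) = { f, i, p }.

{ f, i, p }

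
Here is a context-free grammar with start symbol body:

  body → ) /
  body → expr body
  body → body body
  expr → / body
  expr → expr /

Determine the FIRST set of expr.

{ / }

expr → / body contributes {/}.
From expr → expr /: add FIRST(expr) = { / }.
Union: FIRST(expr) = { / }.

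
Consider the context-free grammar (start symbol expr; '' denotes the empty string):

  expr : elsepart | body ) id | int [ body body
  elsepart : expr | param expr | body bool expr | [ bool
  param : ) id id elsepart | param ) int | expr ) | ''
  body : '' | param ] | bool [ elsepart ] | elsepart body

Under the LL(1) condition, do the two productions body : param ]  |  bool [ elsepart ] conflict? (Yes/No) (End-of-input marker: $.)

Yes

FIRST(param ]) = { ), [, ], bool, int } and FIRST(bool [ elsepart ]) = { bool }.
Both contain bool, so the two alternatives are not disjoint — LL(1) conflict.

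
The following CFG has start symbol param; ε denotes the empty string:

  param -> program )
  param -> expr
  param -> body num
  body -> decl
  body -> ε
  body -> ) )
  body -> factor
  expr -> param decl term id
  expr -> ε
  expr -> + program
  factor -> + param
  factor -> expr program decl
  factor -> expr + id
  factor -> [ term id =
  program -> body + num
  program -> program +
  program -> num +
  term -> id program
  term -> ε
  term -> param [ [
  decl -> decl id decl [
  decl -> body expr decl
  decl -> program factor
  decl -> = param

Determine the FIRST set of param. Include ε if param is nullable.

{ ), +, =, [, num, ε }

From param -> program ): add FIRST(program) = { ), +, =, [, num }.
From param -> expr: add FIRST(expr) = { ), +, =, [, num, ε } (including ε since expr is nullable).
From param -> body num: body nullable, take FIRST(body) ∪ {num} = { ), +, =, [, num }.
Union: FIRST(param) = { ), +, =, [, num, ε }.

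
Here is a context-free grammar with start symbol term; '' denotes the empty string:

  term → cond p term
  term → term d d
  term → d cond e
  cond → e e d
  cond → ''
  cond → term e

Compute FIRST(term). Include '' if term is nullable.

From term → cond p term: cond nullable, take FIRST(cond) ∪ {p} = { d, e, p }.
From term → term d d: add FIRST(term) = { d, e, p }.
term → d cond e contributes {d}.
Union: FIRST(term) = { d, e, p }.

{ d, e, p }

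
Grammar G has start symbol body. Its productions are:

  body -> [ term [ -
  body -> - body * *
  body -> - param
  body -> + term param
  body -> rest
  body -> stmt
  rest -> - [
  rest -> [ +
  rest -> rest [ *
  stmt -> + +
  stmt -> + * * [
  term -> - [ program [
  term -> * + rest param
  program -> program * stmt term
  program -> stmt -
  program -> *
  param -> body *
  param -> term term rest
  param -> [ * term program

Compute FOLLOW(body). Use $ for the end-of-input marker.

body is the start symbol, so $ ∈ FOLLOW(body).
In body -> - body * *: add FIRST(* *) = { * }.
In param -> body *: add FIRST(*) = { * }.
Union: FOLLOW(body) = { $, * }.

{ $, * }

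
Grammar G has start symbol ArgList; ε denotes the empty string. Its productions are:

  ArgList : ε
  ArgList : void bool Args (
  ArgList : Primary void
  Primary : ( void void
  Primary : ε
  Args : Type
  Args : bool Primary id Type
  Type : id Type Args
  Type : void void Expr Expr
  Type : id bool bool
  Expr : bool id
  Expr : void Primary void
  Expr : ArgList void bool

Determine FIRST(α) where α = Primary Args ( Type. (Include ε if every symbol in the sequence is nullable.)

{ (, bool, id, void }

Add FIRST(Primary)\{ε} = { ( }; Primary is nullable, continue.
Add FIRST(Args) = { bool, id, void }; Args is not nullable, stop.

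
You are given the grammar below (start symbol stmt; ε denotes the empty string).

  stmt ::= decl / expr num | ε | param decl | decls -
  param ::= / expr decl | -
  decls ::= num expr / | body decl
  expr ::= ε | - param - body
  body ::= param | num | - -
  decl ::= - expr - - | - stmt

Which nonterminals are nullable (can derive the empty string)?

{ expr, stmt }

Directly nullable (have an ε-production): stmt, expr.
No other nonterminal has a production whose RHS symbols are all nullable.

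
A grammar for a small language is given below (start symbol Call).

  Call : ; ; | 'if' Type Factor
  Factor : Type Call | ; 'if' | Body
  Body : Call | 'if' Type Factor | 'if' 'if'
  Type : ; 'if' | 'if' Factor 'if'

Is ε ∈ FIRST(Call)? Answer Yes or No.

No

No nonterminal in this grammar is nullable.
No production of Call has an RHS whose symbols are all nullable, so Call is not nullable.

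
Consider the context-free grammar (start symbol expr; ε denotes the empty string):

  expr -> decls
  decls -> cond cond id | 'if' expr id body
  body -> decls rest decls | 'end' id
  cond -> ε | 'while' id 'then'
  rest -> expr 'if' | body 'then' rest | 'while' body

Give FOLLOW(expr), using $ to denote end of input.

expr is the start symbol, so $ ∈ FOLLOW(expr).
In decls -> 'if' expr id body: add FIRST(id body) = { id }.
In rest -> expr 'if': add FIRST('if') = { 'if' }.
Union: FOLLOW(expr) = { $, 'if', id }.

{ $, 'if', id }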